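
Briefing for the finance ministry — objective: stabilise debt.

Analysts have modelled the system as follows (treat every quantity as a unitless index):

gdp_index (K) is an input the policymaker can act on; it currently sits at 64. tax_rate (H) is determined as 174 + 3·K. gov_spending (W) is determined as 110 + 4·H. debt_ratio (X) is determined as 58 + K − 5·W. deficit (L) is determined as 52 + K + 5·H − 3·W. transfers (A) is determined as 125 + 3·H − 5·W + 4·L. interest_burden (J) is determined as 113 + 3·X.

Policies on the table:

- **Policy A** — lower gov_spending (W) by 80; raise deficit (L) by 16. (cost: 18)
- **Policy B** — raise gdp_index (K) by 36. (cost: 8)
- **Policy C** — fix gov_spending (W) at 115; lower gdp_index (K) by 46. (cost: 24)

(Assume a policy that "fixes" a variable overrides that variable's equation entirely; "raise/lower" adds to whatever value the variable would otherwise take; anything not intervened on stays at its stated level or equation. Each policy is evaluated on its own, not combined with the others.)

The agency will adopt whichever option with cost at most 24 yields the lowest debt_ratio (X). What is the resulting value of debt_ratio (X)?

-9872

Policy A (W − 80, L + 16):
  K = 64
  H = 174 + 3·64 = 366
  W = 110 + 4·366 (−80 from intervention) = 1494
  X = 58 + 64 − 5·1494 = -7348
Policy B (K + 36):
  K = 64 + 36 = 100
  H = 174 + 3·100 = 474
  W = 110 + 4·474 = 2006
  X = 58 + 100 − 5·2006 = -9872
Policy C (W := 115, K − 46):
  K = 64 − 46 = 18
  H = 174 + 3·18 = 228
  W = 115
  X = 58 + 18 − 5·115 = -499
Comparing — Policy A: X=-7348, Policy B: X=-9872, Policy C: X=-499. Lowest is -9872 (Policy B).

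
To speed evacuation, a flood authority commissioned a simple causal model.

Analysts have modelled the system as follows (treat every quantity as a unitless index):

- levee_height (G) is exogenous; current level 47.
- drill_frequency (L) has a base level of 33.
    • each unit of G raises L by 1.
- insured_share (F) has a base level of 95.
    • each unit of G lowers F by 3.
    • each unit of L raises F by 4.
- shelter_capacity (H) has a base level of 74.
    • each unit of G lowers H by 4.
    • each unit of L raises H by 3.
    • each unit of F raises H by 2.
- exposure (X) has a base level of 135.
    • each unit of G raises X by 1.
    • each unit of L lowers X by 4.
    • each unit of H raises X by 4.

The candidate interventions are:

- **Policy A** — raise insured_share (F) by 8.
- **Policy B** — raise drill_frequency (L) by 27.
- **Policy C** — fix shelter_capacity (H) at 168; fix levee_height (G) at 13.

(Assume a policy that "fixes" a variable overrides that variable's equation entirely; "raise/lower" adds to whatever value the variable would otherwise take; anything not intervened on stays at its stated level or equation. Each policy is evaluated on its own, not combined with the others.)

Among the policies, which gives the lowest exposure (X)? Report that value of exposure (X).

Policy A (F + 8):
  G = 47
  L = 33 + 47 = 80
  F = 95 − 3·47 + 4·80 (+8 from intervention) = 282
  H = 74 − 4·47 + 3·80 + 2·282 = 690
  X = 135 + 47 − 4·80 + 4·690 = 2622
Policy B (L + 27):
  G = 47
  L = 33 + 47 (+27 from intervention) = 107
  F = 95 − 3·47 + 4·107 = 382
  H = 74 − 4·47 + 3·107 + 2·382 = 971
  X = 135 + 47 − 4·107 + 4·971 = 3638
Policy C (H := 168, G := 13):
  G = 13
  L = 33 + 13 = 46
  F = 95 − 3·13 + 4·46 = 240
  H = 168
  X = 135 + 13 − 4·46 + 4·168 = 636
Comparing — Policy A: X=2622, Policy B: X=3638, Policy C: X=636. Lowest is 636 (Policy C).

636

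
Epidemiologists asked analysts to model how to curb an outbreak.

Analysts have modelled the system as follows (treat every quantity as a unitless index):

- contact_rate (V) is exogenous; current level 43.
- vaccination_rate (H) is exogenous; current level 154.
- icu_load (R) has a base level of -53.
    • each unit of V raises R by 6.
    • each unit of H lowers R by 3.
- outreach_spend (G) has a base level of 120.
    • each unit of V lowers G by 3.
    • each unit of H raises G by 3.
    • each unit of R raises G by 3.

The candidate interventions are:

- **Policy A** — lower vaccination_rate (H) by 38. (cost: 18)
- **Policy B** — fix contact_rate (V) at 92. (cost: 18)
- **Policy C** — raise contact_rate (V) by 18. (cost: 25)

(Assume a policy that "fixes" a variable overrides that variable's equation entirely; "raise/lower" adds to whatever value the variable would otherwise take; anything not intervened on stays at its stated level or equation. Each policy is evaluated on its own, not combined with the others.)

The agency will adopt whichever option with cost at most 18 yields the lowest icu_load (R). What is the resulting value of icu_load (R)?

-143

Policy A (H − 38):
  V = 43
  H = 154 − 38 = 116
  R = -53 + 6·43 − 3·116 = -143
Policy B (V := 92):
  V = 92
  H = 154
  R = -53 + 6·92 − 3·154 = 37
Comparing — Policy A: R=-143, Policy B: R=37. Lowest is -143 (Policy A).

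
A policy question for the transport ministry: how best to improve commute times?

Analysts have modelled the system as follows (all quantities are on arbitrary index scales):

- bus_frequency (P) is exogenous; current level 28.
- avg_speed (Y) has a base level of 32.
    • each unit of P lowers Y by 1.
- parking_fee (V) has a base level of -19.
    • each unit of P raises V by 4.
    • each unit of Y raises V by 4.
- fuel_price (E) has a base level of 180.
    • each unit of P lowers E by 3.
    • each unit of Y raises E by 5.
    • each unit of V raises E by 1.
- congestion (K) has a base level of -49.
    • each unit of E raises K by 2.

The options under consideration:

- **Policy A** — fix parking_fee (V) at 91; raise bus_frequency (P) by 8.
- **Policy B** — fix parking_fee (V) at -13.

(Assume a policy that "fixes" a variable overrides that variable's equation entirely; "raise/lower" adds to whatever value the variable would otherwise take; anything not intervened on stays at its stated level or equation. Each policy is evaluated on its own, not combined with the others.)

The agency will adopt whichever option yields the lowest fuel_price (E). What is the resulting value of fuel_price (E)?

103

Policy A (V := 91, P + 8):
  P = 28 + 8 = 36
  Y = 32 − 36 = -4
  V = 91
  E = 180 − 3·36 + 5·(-4) + 91 = 143
Policy B (V := -13):
  P = 28
  Y = 32 − 28 = 4
  V = -13
  E = 180 − 3·28 + 5·4 + (-13) = 103
Comparing — Policy A: E=143, Policy B: E=103. Lowest is 103 (Policy B).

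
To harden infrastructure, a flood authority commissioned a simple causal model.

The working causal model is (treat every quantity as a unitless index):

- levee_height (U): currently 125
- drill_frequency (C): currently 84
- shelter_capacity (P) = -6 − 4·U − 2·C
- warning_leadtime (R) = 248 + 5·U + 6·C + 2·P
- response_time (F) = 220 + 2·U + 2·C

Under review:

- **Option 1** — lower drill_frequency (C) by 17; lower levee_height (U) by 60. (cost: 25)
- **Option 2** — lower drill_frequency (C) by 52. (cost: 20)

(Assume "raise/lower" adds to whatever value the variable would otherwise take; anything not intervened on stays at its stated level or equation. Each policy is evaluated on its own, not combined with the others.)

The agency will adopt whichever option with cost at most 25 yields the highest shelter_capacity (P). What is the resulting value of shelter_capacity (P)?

Option 1 (C − 17, U − 60):
  U = 125 − 60 = 65
  C = 84 − 17 = 67
  P = -6 − 4·65 − 2·67 = -400
Option 2 (C − 52):
  U = 125
  C = 84 − 52 = 32
  P = -6 − 4·125 − 2·32 = -570
Comparing — Option 1: P=-400, Option 2: P=-570. Highest is -400 (Option 1).

-400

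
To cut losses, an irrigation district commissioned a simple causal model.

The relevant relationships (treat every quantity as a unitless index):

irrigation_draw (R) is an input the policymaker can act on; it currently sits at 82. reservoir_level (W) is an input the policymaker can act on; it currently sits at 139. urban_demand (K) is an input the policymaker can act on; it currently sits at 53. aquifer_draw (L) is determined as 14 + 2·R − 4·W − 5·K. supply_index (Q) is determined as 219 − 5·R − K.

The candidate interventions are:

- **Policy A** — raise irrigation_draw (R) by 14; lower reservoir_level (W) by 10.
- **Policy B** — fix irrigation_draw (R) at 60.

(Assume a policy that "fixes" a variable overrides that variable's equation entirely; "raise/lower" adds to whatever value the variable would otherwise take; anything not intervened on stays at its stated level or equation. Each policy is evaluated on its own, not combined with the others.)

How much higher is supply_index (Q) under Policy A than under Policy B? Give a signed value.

-180

Policy A (R + 14, W − 10):
  R = 82 + 14 = 96
  K = 53
  Q = 219 − 5·96 − 53 = -314
Policy B (R := 60):
  R = 60
  K = 53
  Q = 219 − 5·60 − 53 = -134
Q: -314 − (-134) = -180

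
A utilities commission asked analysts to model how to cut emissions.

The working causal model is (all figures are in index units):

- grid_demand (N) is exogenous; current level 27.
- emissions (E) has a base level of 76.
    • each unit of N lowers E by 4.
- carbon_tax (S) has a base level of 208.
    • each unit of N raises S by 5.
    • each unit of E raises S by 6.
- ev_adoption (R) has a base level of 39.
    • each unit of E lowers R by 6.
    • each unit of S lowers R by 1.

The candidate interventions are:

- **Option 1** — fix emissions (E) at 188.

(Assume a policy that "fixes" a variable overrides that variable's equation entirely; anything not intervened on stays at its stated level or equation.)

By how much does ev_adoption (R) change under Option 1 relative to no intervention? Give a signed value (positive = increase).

Baseline:
  N = 27
  E = 76 − 4·27 = -32
  S = 208 + 5·27 + 6·(-32) = 151
  R = 39 − 6·(-32) − 151 = 80
Option 1 (E := 188):
  N = 27
  E = 188
  S = 208 + 5·27 + 6·188 = 1471
  R = 39 − 6·188 − 1471 = -2560
Change in R: -2560 − 80 = -2640

-2640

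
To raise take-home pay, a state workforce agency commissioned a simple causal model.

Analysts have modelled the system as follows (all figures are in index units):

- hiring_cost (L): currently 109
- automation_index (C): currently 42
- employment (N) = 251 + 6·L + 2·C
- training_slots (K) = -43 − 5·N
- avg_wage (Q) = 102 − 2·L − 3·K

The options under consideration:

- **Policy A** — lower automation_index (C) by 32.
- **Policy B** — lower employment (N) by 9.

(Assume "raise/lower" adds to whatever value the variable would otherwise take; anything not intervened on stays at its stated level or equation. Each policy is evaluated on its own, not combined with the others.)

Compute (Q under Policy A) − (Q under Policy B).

Policy A (C − 32):
  L = 109
  C = 42 − 32 = 10
  N = 251 + 6·109 + 2·10 = 925
  K = -43 − 5·925 = -4668
  Q = 102 − 2·109 − 3·(-4668) = 13888
Policy B (N − 9):
  L = 109
  C = 42
  N = 251 + 6·109 + 2·42 (−9 from intervention) = 980
  K = -43 − 5·980 = -4943
  Q = 102 − 2·109 − 3·(-4943) = 14713
Q: 13888 − 14713 = -825

-825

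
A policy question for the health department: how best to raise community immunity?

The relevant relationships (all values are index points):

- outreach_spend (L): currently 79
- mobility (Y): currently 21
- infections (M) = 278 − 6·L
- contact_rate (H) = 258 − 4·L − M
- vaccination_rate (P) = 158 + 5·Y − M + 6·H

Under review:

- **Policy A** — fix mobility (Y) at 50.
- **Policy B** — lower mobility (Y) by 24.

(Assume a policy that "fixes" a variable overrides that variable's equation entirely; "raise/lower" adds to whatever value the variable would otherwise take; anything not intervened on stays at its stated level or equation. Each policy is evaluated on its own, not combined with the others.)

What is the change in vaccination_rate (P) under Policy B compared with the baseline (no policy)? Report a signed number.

-120

Baseline:
  L = 79
  Y = 21
  M = 278 − 6·79 = -196
  H = 258 − 4·79 − (-196) = 138
  P = 158 + 5·21 − (-196) + 6·138 = 1287
Policy B (Y − 24):
  L = 79
  Y = 21 − 24 = -3
  M = 278 − 6·79 = -196
  H = 258 − 4·79 − (-196) = 138
  P = 158 + 5·(-3) − (-196) + 6·138 = 1167
Change in P: 1167 − 1287 = -120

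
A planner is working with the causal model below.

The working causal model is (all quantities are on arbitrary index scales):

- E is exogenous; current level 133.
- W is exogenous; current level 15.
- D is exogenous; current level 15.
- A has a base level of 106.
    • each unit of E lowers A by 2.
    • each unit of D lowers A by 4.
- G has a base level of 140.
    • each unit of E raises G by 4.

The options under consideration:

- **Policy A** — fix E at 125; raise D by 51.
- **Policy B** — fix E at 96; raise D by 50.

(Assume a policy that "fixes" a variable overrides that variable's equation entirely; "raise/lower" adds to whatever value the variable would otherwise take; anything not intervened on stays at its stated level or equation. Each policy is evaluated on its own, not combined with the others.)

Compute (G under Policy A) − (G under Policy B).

Policy A (E := 125, D + 51):
  E = 125
  G = 140 + 4·125 = 640
Policy B (E := 96, D + 50):
  E = 96
  G = 140 + 4·96 = 524
G: 640 − 524 = 116

116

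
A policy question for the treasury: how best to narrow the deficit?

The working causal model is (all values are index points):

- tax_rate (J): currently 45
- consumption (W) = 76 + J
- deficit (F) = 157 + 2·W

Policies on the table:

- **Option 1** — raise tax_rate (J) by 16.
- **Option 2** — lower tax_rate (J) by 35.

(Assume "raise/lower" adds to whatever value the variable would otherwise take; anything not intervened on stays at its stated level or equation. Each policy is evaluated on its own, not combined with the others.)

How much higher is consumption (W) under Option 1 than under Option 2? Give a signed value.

51

Option 1 (J + 16):
  J = 45 + 16 = 61
  W = 76 + 61 = 137
Option 2 (J − 35):
  J = 45 − 35 = 10
  W = 76 + 10 = 86
W: 137 − 86 = 51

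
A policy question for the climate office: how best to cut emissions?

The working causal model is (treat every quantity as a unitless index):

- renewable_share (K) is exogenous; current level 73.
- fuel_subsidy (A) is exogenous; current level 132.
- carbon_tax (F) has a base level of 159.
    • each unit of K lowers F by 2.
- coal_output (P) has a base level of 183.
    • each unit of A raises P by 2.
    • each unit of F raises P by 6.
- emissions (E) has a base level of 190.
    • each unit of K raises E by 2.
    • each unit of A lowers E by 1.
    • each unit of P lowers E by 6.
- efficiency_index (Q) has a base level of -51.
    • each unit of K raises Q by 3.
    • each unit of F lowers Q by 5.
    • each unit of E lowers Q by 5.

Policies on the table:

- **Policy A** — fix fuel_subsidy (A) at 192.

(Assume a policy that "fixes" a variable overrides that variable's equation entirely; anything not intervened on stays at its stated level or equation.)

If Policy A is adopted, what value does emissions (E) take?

Policy A (A := 192):
  K = 73
  A = 192
  F = 159 − 2·73 = 13
  P = 183 + 2·192 + 6·13 = 645
  E = 190 + 2·73 − 192 − 6·645 = -3726

-3726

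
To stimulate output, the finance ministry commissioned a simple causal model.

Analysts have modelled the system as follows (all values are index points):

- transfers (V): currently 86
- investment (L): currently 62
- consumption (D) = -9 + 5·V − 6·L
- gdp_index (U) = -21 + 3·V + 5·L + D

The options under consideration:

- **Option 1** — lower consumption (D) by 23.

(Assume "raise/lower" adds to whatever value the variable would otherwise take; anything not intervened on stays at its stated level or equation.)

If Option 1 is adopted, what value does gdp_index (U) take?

573

Option 1 (D − 23):
  V = 86
  L = 62
  D = -9 + 5·86 − 6·62 (−23 from intervention) = 26
  U = -21 + 3·86 + 5·62 + 26 = 573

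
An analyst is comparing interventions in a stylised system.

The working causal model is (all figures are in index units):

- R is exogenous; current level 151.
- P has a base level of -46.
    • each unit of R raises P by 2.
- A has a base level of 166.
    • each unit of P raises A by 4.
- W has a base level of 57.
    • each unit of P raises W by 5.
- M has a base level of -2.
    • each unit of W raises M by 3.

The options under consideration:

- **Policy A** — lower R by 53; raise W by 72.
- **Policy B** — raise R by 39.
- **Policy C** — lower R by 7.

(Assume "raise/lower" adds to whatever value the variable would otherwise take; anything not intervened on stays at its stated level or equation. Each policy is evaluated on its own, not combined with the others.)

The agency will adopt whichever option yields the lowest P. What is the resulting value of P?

150

Policy A (R − 53, W + 72):
  R = 151 − 53 = 98
  P = -46 + 2·98 = 150
Policy B (R + 39):
  R = 151 + 39 = 190
  P = -46 + 2·190 = 334
Policy C (R − 7):
  R = 151 − 7 = 144
  P = -46 + 2·144 = 242
Comparing — Policy A: P=150, Policy B: P=334, Policy C: P=242. Lowest is 150 (Policy A).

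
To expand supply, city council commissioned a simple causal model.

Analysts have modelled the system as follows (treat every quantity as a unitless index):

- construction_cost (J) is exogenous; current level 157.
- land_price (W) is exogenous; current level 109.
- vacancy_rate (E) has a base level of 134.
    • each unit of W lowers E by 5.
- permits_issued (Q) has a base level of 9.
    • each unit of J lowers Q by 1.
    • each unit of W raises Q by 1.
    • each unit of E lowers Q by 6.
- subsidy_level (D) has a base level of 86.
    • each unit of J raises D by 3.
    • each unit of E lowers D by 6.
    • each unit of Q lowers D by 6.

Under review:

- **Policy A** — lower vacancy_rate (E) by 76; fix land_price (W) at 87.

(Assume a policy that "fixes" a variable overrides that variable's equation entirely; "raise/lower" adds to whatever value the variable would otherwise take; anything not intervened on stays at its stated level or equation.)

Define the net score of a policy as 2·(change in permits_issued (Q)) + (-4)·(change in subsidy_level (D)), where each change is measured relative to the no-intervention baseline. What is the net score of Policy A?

Baseline:
  J = 157
  W = 109
  E = 134 − 5·109 = -411
  Q = 9 − 157 + 109 − 6·(-411) = 2427
  D = 86 + 3·157 − 6·(-411) − 6·2427 = -11539
Policy A (E − 76, W := 87):
  J = 157
  W = 87
  E = 134 − 5·87 (−76 from intervention) = -377
  Q = 9 − 157 + 87 − 6·(-377) = 2201
  D = 86 + 3·157 − 6·(-377) − 6·2201 = -10387
ΔQ = 2201 − 2427 = -226; ΔD = -10387 − (-11539) = 1152
Score = 2·(-226) + (-4)·1152 = -5060

-5060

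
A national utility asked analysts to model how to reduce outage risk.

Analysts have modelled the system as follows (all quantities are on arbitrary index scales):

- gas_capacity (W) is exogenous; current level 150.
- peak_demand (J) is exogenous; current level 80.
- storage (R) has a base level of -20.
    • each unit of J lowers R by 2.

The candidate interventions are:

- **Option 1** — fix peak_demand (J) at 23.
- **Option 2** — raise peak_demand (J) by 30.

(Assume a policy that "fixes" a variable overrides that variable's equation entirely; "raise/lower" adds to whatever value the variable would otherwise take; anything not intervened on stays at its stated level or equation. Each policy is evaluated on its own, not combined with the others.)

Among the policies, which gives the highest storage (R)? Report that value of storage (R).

Option 1 (J := 23):
  J = 23
  R = -20 − 2·23 = -66
Option 2 (J + 30):
  J = 80 + 30 = 110
  R = -20 − 2·110 = -240
Comparing — Option 1: R=-66, Option 2: R=-240. Highest is -66 (Option 1).

-66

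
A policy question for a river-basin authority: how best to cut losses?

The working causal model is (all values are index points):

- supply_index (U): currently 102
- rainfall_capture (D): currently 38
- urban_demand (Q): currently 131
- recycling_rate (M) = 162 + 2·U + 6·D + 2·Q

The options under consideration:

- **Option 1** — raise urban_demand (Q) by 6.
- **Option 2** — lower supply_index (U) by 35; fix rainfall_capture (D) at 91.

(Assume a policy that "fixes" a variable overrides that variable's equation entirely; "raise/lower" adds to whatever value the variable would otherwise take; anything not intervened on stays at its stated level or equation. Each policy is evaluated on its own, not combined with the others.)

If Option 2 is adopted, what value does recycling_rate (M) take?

Option 2 (U − 35, D := 91):
  U = 102 − 35 = 67
  D = 91
  Q = 131
  M = 162 + 2·67 + 6·91 + 2·131 = 1104

1104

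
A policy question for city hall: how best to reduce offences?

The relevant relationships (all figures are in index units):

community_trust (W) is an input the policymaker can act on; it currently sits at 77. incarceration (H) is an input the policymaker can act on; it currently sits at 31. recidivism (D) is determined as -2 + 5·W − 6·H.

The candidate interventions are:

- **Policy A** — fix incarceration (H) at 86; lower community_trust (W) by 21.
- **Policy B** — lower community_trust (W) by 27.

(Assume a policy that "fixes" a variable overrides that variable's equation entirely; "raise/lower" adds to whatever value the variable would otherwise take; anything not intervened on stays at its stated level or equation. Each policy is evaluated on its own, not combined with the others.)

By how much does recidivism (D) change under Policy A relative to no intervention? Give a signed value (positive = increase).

Baseline:
  W = 77
  H = 31
  D = -2 + 5·77 − 6·31 = 197
Policy A (H := 86, W − 21):
  W = 77 − 21 = 56
  H = 86
  D = -2 + 5·56 − 6·86 = -238
Change in D: -238 − 197 = -435

-435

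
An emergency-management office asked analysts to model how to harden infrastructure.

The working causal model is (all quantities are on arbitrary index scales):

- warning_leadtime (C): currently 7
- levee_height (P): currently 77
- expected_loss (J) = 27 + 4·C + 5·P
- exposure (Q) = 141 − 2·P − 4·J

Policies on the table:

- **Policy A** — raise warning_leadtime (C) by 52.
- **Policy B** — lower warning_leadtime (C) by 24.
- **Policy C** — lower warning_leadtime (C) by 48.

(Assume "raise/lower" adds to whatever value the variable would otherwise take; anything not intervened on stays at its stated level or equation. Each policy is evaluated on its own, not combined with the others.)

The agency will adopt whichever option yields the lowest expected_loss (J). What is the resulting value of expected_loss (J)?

248

Policy A (C + 52):
  C = 7 + 52 = 59
  P = 77
  J = 27 + 4·59 + 5·77 = 648
Policy B (C − 24):
  C = 7 − 24 = -17
  P = 77
  J = 27 + 4·(-17) + 5·77 = 344
Policy C (C − 48):
  C = 7 − 48 = -41
  P = 77
  J = 27 + 4·(-41) + 5·77 = 248
Comparing — Policy A: J=648, Policy B: J=344, Policy C: J=248. Lowest is 248 (Policy C).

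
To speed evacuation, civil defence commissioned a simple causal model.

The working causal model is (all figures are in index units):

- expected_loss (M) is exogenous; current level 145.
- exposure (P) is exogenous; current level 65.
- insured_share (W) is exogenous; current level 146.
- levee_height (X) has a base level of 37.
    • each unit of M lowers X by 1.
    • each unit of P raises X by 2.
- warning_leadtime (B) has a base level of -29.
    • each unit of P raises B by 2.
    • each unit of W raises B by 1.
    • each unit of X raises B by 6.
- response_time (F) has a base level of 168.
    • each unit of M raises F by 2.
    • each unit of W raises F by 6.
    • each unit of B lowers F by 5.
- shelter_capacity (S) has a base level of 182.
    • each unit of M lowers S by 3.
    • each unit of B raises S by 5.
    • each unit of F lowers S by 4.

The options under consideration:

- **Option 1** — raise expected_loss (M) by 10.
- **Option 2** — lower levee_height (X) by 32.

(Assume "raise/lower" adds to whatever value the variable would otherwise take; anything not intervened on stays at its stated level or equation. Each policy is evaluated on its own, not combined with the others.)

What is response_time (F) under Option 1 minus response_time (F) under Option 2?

Option 1 (M + 10):
  M = 145 + 10 = 155
  P = 65
  W = 146
  X = 37 − 155 + 2·65 = 12
  B = -29 + 2·65 + 146 + 6·12 = 319
  F = 168 + 2·155 + 6·146 − 5·319 = -241
Option 2 (X − 32):
  M = 145
  P = 65
  W = 146
  X = 37 − 145 + 2·65 (−32 from intervention) = -10
  B = -29 + 2·65 + 146 + 6·(-10) = 187
  F = 168 + 2·145 + 6·146 − 5·187 = 399
F: -241 − 399 = -640

-640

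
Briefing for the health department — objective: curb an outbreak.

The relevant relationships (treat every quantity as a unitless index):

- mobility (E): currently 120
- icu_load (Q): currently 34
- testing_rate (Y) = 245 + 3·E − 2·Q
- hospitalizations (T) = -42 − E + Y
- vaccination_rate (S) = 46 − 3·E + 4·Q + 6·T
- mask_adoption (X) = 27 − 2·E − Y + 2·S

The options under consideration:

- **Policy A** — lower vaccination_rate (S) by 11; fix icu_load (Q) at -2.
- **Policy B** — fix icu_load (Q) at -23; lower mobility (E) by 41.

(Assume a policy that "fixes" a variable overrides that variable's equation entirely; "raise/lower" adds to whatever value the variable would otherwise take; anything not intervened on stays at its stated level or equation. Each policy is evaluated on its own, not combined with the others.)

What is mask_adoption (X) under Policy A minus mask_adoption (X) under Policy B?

Policy A (S − 11, Q := -2):
  E = 120
  Q = -2
  Y = 245 + 3·120 − 2·(-2) = 609
  T = -42 − 120 + 609 = 447
  S = 46 − 3·120 + 4·(-2) + 6·447 (−11 from intervention) = 2349
  X = 27 − 2·120 − 609 + 2·2349 = 3876
Policy B (Q := -23, E − 41):
  E = 120 − 41 = 79
  Q = -23
  Y = 245 + 3·79 − 2·(-23) = 528
  T = -42 − 79 + 528 = 407
  S = 46 − 3·79 + 4·(-23) + 6·407 = 2159
  X = 27 − 2·79 − 528 + 2·2159 = 3659
X: 3876 − 3659 = 217

217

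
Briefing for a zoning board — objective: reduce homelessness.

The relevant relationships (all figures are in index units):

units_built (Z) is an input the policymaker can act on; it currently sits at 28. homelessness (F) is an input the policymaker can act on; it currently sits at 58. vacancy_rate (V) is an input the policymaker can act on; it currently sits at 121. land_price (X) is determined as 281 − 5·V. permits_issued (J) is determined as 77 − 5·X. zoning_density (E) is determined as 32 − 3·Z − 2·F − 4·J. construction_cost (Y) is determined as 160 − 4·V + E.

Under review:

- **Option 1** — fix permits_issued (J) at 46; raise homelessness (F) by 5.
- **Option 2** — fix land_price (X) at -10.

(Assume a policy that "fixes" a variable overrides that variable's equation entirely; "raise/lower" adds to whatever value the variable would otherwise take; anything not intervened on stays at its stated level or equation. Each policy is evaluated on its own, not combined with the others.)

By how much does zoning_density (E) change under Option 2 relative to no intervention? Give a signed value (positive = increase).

Baseline:
  Z = 28
  F = 58
  V = 121
  X = 281 − 5·121 = -324
  J = 77 − 5·(-324) = 1697
  E = 32 − 3·28 − 2·58 − 4·1697 = -6956
Option 2 (X := -10):
  Z = 28
  F = 58
  V = 121
  X = -10
  J = 77 − 5·(-10) = 127
  E = 32 − 3·28 − 2·58 − 4·127 = -676
Change in E: -676 − (-6956) = 6280

6280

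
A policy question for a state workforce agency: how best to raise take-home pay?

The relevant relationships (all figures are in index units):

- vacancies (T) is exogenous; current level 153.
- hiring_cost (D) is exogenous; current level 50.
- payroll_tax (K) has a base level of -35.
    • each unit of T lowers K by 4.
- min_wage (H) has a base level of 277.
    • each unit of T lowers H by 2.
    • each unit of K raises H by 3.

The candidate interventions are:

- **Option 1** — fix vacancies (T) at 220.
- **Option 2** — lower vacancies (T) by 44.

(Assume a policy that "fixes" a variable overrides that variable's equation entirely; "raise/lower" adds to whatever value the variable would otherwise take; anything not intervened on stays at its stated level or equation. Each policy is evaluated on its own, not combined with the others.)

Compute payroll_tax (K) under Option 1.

-915

Option 1 (T := 220):
  T = 220
  K = -35 − 4·220 = -915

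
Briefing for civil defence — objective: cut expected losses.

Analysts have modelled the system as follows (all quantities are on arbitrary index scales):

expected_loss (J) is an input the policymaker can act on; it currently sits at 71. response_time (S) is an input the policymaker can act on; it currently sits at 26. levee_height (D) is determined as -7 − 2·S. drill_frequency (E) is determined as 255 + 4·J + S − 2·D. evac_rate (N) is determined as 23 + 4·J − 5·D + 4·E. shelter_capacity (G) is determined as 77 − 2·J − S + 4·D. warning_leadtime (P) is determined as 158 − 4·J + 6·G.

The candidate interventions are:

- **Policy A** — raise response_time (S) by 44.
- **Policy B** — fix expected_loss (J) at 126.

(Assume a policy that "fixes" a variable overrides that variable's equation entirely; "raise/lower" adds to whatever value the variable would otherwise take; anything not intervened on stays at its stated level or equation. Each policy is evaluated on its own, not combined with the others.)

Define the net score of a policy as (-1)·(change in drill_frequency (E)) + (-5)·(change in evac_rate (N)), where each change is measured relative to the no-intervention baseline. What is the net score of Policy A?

-6820

Baseline:
  J = 71
  S = 26
  D = -7 − 2·26 = -59
  E = 255 + 4·71 + 26 − 2·(-59) = 683
  N = 23 + 4·71 − 5·(-59) + 4·683 = 3334
Policy A (S + 44):
  J = 71
  S = 26 + 44 = 70
  D = -7 − 2·70 = -147
  E = 255 + 4·71 + 70 − 2·(-147) = 903
  N = 23 + 4·71 − 5·(-147) + 4·903 = 4654
ΔE = 903 − 683 = 220; ΔN = 4654 − 3334 = 1320
Score = (-1)·220 + (-5)·1320 = -6820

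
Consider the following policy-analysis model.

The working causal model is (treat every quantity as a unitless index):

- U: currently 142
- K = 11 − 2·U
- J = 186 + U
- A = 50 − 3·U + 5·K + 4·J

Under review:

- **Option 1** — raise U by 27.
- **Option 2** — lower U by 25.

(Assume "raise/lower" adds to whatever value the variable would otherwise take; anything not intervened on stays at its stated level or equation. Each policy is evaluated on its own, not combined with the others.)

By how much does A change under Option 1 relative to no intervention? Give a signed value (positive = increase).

-243

Baseline:
  U = 142
  K = 11 − 2·142 = -273
  J = 186 + 142 = 328
  A = 50 − 3·142 + 5·(-273) + 4·328 = -429
Option 1 (U + 27):
  U = 142 + 27 = 169
  K = 11 − 2·169 = -327
  J = 186 + 169 = 355
  A = 50 − 3·169 + 5·(-327) + 4·355 = -672
Change in A: -672 − (-429) = -243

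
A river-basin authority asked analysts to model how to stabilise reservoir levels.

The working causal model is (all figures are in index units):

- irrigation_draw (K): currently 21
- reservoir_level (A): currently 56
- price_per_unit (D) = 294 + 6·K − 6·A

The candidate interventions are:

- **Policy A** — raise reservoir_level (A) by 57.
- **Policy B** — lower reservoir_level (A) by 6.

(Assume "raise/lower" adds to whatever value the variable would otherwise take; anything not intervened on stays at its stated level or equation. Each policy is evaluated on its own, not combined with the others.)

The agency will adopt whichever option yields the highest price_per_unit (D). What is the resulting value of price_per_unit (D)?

Policy A (A + 57):
  K = 21
  A = 56 + 57 = 113
  D = 294 + 6·21 − 6·113 = -258
Policy B (A − 6):
  K = 21
  A = 56 − 6 = 50
  D = 294 + 6·21 − 6·50 = 120
Comparing — Policy A: D=-258, Policy B: D=120. Highest is 120 (Policy B).

120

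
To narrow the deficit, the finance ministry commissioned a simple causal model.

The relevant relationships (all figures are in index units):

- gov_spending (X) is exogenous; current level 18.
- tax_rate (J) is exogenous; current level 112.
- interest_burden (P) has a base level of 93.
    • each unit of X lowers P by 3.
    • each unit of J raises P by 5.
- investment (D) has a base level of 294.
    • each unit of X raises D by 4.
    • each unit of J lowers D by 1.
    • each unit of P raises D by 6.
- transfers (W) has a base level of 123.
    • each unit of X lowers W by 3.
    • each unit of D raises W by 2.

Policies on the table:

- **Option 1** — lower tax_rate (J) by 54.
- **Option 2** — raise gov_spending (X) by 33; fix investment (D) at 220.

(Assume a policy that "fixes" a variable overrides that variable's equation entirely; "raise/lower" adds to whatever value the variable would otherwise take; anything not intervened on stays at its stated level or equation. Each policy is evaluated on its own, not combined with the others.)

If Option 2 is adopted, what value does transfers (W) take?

410

Option 2 (X + 33, D := 220):
  X = 18 + 33 = 51
  J = 112
  P = 93 − 3·51 + 5·112 = 500
  D = 220
  W = 123 − 3·51 + 2·220 = 410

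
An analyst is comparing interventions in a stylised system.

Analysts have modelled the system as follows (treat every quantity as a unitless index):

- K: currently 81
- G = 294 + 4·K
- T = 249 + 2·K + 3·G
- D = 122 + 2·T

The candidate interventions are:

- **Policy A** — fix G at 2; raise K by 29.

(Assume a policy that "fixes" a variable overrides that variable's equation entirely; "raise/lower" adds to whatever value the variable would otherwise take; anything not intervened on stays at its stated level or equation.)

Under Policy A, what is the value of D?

1072

Policy A (G := 2, K + 29):
  K = 81 + 29 = 110
  G = 2
  T = 249 + 2·110 + 3·2 = 475
  D = 122 + 2·475 = 1072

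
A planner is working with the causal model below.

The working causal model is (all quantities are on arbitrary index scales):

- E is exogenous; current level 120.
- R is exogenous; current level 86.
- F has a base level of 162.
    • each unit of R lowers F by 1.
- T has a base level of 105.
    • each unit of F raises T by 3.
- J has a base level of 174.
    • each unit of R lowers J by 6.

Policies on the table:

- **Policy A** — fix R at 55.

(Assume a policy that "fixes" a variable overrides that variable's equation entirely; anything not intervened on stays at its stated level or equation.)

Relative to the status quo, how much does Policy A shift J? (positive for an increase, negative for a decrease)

186

Baseline:
  R = 86
  J = 174 − 6·86 = -342
Policy A (R := 55):
  R = 55
  J = 174 − 6·55 = -156
Change in J: -156 − (-342) = 186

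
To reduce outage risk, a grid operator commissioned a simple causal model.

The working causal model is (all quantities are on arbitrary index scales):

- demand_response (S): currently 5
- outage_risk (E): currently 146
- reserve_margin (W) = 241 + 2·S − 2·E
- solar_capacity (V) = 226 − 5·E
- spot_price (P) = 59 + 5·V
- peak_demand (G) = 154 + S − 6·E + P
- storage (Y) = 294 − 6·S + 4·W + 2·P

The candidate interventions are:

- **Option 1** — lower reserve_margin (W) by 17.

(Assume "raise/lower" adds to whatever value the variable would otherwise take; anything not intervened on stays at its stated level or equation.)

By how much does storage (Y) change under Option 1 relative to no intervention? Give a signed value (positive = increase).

-68

Baseline:
  S = 5
  E = 146
  W = 241 + 2·5 − 2·146 = -41
  V = 226 − 5·146 = -504
  P = 59 + 5·(-504) = -2461
  Y = 294 − 6·5 + 4·(-41) + 2·(-2461) = -4822
Option 1 (W − 17):
  S = 5
  E = 146
  W = 241 + 2·5 − 2·146 (−17 from intervention) = -58
  V = 226 − 5·146 = -504
  P = 59 + 5·(-504) = -2461
  Y = 294 − 6·5 + 4·(-58) + 2·(-2461) = -4890
Change in Y: -4890 − (-4822) = -68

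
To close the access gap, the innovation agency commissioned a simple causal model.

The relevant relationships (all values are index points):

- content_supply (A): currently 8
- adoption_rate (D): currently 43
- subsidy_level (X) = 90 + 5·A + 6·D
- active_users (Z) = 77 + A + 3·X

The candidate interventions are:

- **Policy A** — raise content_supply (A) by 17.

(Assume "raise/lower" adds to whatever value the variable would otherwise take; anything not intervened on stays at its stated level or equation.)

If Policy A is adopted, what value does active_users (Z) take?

1521

Policy A (A + 17):
  A = 8 + 17 = 25
  D = 43
  X = 90 + 5·25 + 6·43 = 473
  Z = 77 + 25 + 3·473 = 1521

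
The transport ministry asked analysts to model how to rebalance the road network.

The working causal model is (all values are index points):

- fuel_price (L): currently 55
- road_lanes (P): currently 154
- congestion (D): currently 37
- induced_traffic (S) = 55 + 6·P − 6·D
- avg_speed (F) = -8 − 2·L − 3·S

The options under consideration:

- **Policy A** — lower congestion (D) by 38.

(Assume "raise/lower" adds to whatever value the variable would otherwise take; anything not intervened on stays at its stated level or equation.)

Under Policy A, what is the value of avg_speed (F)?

-3073

Policy A (D − 38):
  L = 55
  P = 154
  D = 37 − 38 = -1
  S = 55 + 6·154 − 6·(-1) = 985
  F = -8 − 2·55 − 3·985 = -3073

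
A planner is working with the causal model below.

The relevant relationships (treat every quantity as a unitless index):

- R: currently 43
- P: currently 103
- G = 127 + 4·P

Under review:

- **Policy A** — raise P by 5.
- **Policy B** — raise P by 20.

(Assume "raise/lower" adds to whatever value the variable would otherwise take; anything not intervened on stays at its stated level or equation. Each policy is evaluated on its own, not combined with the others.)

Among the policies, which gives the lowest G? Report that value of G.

Policy A (P + 5):
  P = 103 + 5 = 108
  G = 127 + 4·108 = 559
Policy B (P + 20):
  P = 103 + 20 = 123
  G = 127 + 4·123 = 619
Comparing — Policy A: G=559, Policy B: G=619. Lowest is 559 (Policy A).

559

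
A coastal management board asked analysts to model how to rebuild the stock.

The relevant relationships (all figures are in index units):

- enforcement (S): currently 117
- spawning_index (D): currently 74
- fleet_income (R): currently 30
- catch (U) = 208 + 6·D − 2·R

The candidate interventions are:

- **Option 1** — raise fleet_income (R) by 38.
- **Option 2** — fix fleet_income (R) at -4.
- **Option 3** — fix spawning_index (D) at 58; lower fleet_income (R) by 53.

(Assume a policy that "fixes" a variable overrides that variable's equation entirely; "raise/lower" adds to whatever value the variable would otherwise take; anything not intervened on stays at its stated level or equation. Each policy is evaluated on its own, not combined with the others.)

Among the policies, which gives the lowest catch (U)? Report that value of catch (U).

Option 1 (R + 38):
  D = 74
  R = 30 + 38 = 68
  U = 208 + 6·74 − 2·68 = 516
Option 2 (R := -4):
  D = 74
  R = -4
  U = 208 + 6·74 − 2·(-4) = 660
Option 3 (D := 58, R − 53):
  D = 58
  R = 30 − 53 = -23
  U = 208 + 6·58 − 2·(-23) = 602
Comparing — Option 1: U=516, Option 2: U=660, Option 3: U=602. Lowest is 516 (Option 1).

516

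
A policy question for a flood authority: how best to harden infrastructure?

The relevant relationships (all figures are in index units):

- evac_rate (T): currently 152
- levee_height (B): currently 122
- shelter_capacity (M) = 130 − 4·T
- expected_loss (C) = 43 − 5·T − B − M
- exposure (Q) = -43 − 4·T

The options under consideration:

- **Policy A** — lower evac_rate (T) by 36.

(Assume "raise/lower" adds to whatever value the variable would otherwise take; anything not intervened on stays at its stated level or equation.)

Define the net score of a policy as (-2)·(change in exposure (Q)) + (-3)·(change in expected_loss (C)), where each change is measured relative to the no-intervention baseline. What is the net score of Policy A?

Baseline:
  T = 152
  B = 122
  M = 130 − 4·152 = -478
  C = 43 − 5·152 − 122 − (-478) = -361
  Q = -43 − 4·152 = -651
Policy A (T − 36):
  T = 152 − 36 = 116
  B = 122
  M = 130 − 4·116 = -334
  C = 43 − 5·116 − 122 − (-334) = -325
  Q = -43 − 4·116 = -507
ΔQ = -507 − (-651) = 144; ΔC = -325 − (-361) = 36
Score = (-2)·144 + (-3)·36 = -396

-396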